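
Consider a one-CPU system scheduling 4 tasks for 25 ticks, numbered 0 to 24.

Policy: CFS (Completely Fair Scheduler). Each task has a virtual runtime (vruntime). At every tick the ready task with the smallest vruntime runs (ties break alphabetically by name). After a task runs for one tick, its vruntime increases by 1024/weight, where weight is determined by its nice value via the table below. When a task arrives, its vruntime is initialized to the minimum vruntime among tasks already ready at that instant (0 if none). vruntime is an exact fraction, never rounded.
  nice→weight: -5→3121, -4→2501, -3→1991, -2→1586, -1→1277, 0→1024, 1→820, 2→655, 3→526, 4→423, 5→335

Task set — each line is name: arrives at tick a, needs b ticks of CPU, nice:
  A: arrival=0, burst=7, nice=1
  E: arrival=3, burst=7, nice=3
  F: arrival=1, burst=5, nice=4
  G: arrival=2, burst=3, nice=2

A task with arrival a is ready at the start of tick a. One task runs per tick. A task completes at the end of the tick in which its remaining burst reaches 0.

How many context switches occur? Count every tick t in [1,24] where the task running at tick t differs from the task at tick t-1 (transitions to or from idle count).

context switches = 20

t=0: vr[A=0] → run A
t=1: vr[A=256/205 F=256/205] → run A
t=2: vr[A=512/205 F=256/205 G=256/205] → run F
t=3: vr[A=512/205 E=256/205 F=318208/86715 G=256/205] → run E
t=4: vr[A=512/205 E=172288/53915 F=318208/86715 G=256/205] → run G
t=5: vr[A=512/205 E=172288/53915 F=318208/86715 G=15104/5371] → run A
t=6: vr[A=768/205 E=172288/53915 F=318208/86715 G=15104/5371] → run G
t=7: vr[A=768/205 E=172288/53915 F=318208/86715 G=117504/26855] → run E
t=8: vr[A=768/205 E=277248/53915 F=318208/86715 G=117504/26855] → run F
t=9: vr[A=768/205 E=277248/53915 F=528128/86715 G=117504/26855] → run A
t=10: vr[A=1024/205 E=277248/53915 F=528128/86715 G=117504/26855] → run G
t=11: vr[A=1024/205 E=277248/53915 F=528128/86715] → run A
t=12: vr[A=256/41 E=277248/53915 F=528128/86715] → run E
t=13: vr[A=256/41 E=382208/53915 F=528128/86715] → run F
t=14: vr[A=256/41 E=382208/53915 F=246016/28905] → run A
t=15: vr[A=1536/205 E=382208/53915 F=246016/28905] → run E
t=16: vr[A=1536/205 E=487168/53915 F=246016/28905] → run A
t=17: vr[E=487168/53915 F=246016/28905] → run F
t=18: vr[E=487168/53915 F=947968/86715] → run E
t=19: vr[E=592128/53915 F=947968/86715] → run F
t=20: vr[E=592128/53915] → run E
t=21: vr[E=697088/53915] → run E
t=22: (idle)
t=23: (idle)
t=24: (idle)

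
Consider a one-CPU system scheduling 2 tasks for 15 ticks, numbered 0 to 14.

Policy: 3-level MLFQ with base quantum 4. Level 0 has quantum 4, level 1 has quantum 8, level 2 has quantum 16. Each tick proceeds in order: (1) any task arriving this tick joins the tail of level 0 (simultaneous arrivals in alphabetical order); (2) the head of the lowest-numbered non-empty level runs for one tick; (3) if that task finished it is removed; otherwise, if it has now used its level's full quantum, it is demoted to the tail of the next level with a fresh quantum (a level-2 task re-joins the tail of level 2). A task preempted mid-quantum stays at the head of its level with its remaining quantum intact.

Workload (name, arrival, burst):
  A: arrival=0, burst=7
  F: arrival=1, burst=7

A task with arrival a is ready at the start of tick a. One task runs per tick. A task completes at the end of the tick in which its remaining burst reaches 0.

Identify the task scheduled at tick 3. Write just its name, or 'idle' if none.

t=0: L0/L1/L2 = A/-/- → run A
t=1: L0/L1/L2 = AF/-/- → run A
t=2: L0/L1/L2 = AF/-/- → run A
t=3: L0/L1/L2 = AF/-/- → run A
t=4: L0/L1/L2 = F/A/- → run F
t=5: L0/L1/L2 = F/A/- → run F
t=6: L0/L1/L2 = F/A/- → run F
t=7: L0/L1/L2 = F/A/- → run F
t=8: L0/L1/L2 = -/AF/- → run A
t=9: L0/L1/L2 = -/AF/- → run A
t=10: L0/L1/L2 = -/AF/- → run A
t=11: L0/L1/L2 = -/F/- → run F
t=12: L0/L1/L2 = -/F/- → run F
t=13: L0/L1/L2 = -/F/- → run F
t=14: (idle)

running at tick 3 = A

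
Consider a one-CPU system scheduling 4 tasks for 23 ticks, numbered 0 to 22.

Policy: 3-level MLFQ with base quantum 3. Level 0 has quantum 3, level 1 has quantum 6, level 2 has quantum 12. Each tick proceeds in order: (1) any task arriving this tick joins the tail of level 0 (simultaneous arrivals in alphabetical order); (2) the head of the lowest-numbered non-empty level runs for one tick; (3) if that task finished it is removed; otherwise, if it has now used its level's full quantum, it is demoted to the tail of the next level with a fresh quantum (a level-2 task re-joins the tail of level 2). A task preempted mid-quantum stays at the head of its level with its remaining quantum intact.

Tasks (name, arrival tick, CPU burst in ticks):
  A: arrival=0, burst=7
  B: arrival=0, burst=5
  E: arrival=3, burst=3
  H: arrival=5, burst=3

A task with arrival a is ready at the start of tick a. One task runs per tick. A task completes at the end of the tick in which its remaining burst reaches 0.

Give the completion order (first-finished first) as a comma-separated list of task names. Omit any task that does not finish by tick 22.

completion order = E, H, A, B

t=0: L0/L1/L2 = AB/-/- → run A
t=1: L0/L1/L2 = AB/-/- → run A
t=2: L0/L1/L2 = AB/-/- → run A
t=3: L0/L1/L2 = BE/A/- → run B
t=4: L0/L1/L2 = BE/A/- → run B
t=5: L0/L1/L2 = BEH/A/- → run B
t=6: L0/L1/L2 = EH/AB/- → run E
t=7: L0/L1/L2 = EH/AB/- → run E
t=8: L0/L1/L2 = EH/AB/- → run E
t=9: L0/L1/L2 = H/AB/- → run H
t=10: L0/L1/L2 = H/AB/- → run H
t=11: L0/L1/L2 = H/AB/- → run H
t=12: L0/L1/L2 = -/AB/- → run A
t=13: L0/L1/L2 = -/AB/- → run A
t=14: L0/L1/L2 = -/AB/- → run A
t=15: L0/L1/L2 = -/AB/- → run A
t=16: L0/L1/L2 = -/B/- → run B
t=17: L0/L1/L2 = -/B/- → run B
t=18: (idle)
t=19: (idle)
t=20: (idle)
t=21: (idle)
t=22: (idle)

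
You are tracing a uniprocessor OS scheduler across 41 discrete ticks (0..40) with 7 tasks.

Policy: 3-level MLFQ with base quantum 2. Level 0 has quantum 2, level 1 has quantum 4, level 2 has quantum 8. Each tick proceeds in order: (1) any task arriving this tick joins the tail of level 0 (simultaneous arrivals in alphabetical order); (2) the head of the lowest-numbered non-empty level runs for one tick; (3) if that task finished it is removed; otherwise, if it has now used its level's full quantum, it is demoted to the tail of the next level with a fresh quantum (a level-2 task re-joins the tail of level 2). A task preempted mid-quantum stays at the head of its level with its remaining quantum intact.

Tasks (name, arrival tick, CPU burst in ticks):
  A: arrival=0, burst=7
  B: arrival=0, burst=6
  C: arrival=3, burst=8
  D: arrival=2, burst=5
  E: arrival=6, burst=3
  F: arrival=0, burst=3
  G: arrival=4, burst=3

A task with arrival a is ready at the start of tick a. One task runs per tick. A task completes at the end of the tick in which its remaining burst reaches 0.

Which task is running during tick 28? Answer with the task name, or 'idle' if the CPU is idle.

running at tick 28 = C

t=0: L0/L1/L2 = ABF/-/- → run A
t=1: L0/L1/L2 = ABF/-/- → run A
t=2: L0/L1/L2 = BFD/A/- → run B
t=3: L0/L1/L2 = BFDC/A/- → run B
t=4: L0/L1/L2 = FDCG/AB/- → run F
t=5: L0/L1/L2 = FDCG/AB/- → run F
t=6: L0/L1/L2 = DCGE/ABF/- → run D
t=7: L0/L1/L2 = DCGE/ABF/- → run D
t=8: L0/L1/L2 = CGE/ABFD/- → run C
t=9: L0/L1/L2 = CGE/ABFD/- → run C
t=10: L0/L1/L2 = GE/ABFDC/- → run G
t=11: L0/L1/L2 = GE/ABFDC/- → run G
t=12: L0/L1/L2 = E/ABFDCG/- → run E
t=13: L0/L1/L2 = E/ABFDCG/- → run E
t=14: L0/L1/L2 = -/ABFDCGE/- → run A
t=15: L0/L1/L2 = -/ABFDCGE/- → run A
t=16: L0/L1/L2 = -/ABFDCGE/- → run A
t=17: L0/L1/L2 = -/ABFDCGE/- → run A
t=18: L0/L1/L2 = -/BFDCGE/A → run B
t=19: L0/L1/L2 = -/BFDCGE/A → run B
t=20: L0/L1/L2 = -/BFDCGE/A → run B
t=21: L0/L1/L2 = -/BFDCGE/A → run B
t=22: L0/L1/L2 = -/FDCGE/A → run F
t=23: L0/L1/L2 = -/DCGE/A → run D
t=24: L0/L1/L2 = -/DCGE/A → run D
t=25: L0/L1/L2 = -/DCGE/A → run D
t=26: L0/L1/L2 = -/CGE/A → run C
t=27: L0/L1/L2 = -/CGE/A → run C
t=28: L0/L1/L2 = -/CGE/A → run C
t=29: L0/L1/L2 = -/CGE/A → run C
t=30: L0/L1/L2 = -/GE/AC → run G
t=31: L0/L1/L2 = -/E/AC → run E
t=32: L0/L1/L2 = -/-/AC → run A
t=33: L0/L1/L2 = -/-/C → run C
t=34: L0/L1/L2 = -/-/C → run C
t=35: (idle)
t=36: (idle)
t=37: (idle)
t=38: (idle)
t=39: (idle)
t=40: (idle)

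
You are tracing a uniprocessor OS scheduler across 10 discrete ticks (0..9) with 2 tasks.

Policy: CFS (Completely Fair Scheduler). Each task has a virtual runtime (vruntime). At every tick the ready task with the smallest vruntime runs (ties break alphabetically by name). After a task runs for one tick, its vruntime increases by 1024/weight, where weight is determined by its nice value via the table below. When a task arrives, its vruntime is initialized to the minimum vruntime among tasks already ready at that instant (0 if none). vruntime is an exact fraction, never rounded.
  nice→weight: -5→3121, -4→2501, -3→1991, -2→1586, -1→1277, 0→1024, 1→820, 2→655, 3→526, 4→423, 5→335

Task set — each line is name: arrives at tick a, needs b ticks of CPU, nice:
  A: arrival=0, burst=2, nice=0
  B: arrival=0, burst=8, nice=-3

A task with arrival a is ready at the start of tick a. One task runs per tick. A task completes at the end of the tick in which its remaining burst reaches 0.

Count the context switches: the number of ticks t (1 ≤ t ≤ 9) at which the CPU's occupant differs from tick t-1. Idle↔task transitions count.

context switches = 3

t=0: vr[A=0 B=0] → run A
t=1: vr[A=1 B=0] → run B
t=2: vr[A=1 B=1024/1991] → run B
t=3: vr[A=1 B=2048/1991] → run A
t=4: vr[B=2048/1991] → run B
t=5: vr[B=3072/1991] → run B
t=6: vr[B=4096/1991] → run B
t=7: vr[B=5120/1991] → run B
t=8: vr[B=6144/1991] → run B
t=9: vr[B=7168/1991] → run B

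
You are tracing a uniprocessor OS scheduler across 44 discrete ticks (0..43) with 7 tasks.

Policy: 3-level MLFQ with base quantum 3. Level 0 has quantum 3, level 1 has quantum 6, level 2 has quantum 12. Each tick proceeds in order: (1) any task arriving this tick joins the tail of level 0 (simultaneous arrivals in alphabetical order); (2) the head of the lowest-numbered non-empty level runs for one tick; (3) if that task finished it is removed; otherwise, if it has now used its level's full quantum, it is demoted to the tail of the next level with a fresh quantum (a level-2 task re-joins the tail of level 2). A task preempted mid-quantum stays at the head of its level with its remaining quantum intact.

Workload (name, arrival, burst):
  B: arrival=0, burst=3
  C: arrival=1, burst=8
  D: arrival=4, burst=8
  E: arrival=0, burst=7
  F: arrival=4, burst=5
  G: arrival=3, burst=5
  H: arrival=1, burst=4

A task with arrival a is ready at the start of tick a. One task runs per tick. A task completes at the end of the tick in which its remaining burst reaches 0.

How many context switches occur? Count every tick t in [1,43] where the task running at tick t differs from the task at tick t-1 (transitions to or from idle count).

t=0: L0/L1/L2 = BE/-/- → run B
t=1: L0/L1/L2 = BECH/-/- → run B
t=2: L0/L1/L2 = BECH/-/- → run B
t=3: L0/L1/L2 = ECHG/-/- → run E
t=4: L0/L1/L2 = ECHGDF/-/- → run E
t=5: L0/L1/L2 = ECHGDF/-/- → run E
t=6: L0/L1/L2 = CHGDF/E/- → run C
t=7: L0/L1/L2 = CHGDF/E/- → run C
t=8: L0/L1/L2 = CHGDF/E/- → run C
t=9: L0/L1/L2 = HGDF/EC/- → run H
t=10: L0/L1/L2 = HGDF/EC/- → run H
t=11: L0/L1/L2 = HGDF/EC/- → run H
t=12: L0/L1/L2 = GDF/ECH/- → run G
t=13: L0/L1/L2 = GDF/ECH/- → run G
t=14: L0/L1/L2 = GDF/ECH/- → run G
t=15: L0/L1/L2 = DF/ECHG/- → run D
t=16: L0/L1/L2 = DF/ECHG/- → run D
t=17: L0/L1/L2 = DF/ECHG/- → run D
t=18: L0/L1/L2 = F/ECHGD/- → run F
t=19: L0/L1/L2 = F/ECHGD/- → run F
t=20: L0/L1/L2 = F/ECHGD/- → run F
t=21: L0/L1/L2 = -/ECHGDF/- → run E
t=22: L0/L1/L2 = -/ECHGDF/- → run E
t=23: L0/L1/L2 = -/ECHGDF/- → run E
t=24: L0/L1/L2 = -/ECHGDF/- → run E
t=25: L0/L1/L2 = -/CHGDF/- → run C
t=26: L0/L1/L2 = -/CHGDF/- → run C
t=27: L0/L1/L2 = -/CHGDF/- → run C
t=28: L0/L1/L2 = -/CHGDF/- → run C
t=29: L0/L1/L2 = -/CHGDF/- → run C
t=30: L0/L1/L2 = -/HGDF/- → run H
t=31: L0/L1/L2 = -/GDF/- → run G
t=32: L0/L1/L2 = -/GDF/- → run G
t=33: L0/L1/L2 = -/DF/- → run D
t=34: L0/L1/L2 = -/DF/- → run D
t=35: L0/L1/L2 = -/DF/- → run D
t=36: L0/L1/L2 = -/DF/- → run D
t=37: L0/L1/L2 = -/DF/- → run D
t=38: L0/L1/L2 = -/F/- → run F
t=39: L0/L1/L2 = -/F/- → run F
t=40: (idle)
t=41: (idle)
t=42: (idle)
t=43: (idle)

context switches = 13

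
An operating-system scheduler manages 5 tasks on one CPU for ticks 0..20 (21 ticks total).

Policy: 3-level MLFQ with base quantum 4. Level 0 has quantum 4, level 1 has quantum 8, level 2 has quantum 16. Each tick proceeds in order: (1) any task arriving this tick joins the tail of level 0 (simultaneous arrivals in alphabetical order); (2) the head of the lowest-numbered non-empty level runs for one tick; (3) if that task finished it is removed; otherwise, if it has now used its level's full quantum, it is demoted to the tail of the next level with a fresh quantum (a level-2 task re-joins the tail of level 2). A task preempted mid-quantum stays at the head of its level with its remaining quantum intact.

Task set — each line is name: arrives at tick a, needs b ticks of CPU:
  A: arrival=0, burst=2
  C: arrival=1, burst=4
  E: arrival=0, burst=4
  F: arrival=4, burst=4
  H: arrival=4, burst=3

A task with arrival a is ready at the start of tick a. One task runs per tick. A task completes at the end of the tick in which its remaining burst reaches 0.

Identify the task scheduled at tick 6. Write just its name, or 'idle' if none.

running at tick 6 = C

t=0: L0/L1/L2 = AE/-/- → run A
t=1: L0/L1/L2 = AEC/-/- → run A
t=2: L0/L1/L2 = EC/-/- → run E
t=3: L0/L1/L2 = EC/-/- → run E
t=4: L0/L1/L2 = ECFH/-/- → run E
t=5: L0/L1/L2 = ECFH/-/- → run E
t=6: L0/L1/L2 = CFH/-/- → run C
t=7: L0/L1/L2 = CFH/-/- → run C
t=8: L0/L1/L2 = CFH/-/- → run C
t=9: L0/L1/L2 = CFH/-/- → run C
t=10: L0/L1/L2 = FH/-/- → run F
t=11: L0/L1/L2 = FH/-/- → run F
t=12: L0/L1/L2 = FH/-/- → run F
t=13: L0/L1/L2 = FH/-/- → run F
t=14: L0/L1/L2 = H/-/- → run H
t=15: L0/L1/L2 = H/-/- → run H
t=16: L0/L1/L2 = H/-/- → run H
t=17: (idle)
t=18: (idle)
t=19: (idle)
t=20: (idle)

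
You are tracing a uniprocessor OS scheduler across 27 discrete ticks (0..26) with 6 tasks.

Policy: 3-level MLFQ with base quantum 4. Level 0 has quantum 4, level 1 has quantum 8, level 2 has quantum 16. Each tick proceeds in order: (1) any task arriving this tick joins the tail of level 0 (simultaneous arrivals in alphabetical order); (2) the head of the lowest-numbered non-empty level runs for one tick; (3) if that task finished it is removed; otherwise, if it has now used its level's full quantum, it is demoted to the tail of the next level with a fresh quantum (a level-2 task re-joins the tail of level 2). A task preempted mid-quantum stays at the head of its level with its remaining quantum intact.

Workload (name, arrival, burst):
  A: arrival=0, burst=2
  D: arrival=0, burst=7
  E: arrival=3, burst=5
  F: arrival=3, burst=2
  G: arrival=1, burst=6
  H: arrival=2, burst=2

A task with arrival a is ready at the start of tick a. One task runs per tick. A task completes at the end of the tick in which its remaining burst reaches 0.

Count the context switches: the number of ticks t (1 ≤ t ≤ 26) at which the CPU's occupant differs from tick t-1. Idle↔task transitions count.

context switches = 9

t=0: L0/L1/L2 = AD/-/- → run A
t=1: L0/L1/L2 = ADG/-/- → run A
t=2: L0/L1/L2 = DGH/-/- → run D
t=3: L0/L1/L2 = DGHEF/-/- → run D
t=4: L0/L1/L2 = DGHEF/-/- → run D
t=5: L0/L1/L2 = DGHEF/-/- → run D
t=6: L0/L1/L2 = GHEF/D/- → run G
t=7: L0/L1/L2 = GHEF/D/- → run G
t=8: L0/L1/L2 = GHEF/D/- → run G
t=9: L0/L1/L2 = GHEF/D/- → run G
t=10: L0/L1/L2 = HEF/DG/- → run H
t=11: L0/L1/L2 = HEF/DG/- → run H
t=12: L0/L1/L2 = EF/DG/- → run E
t=13: L0/L1/L2 = EF/DG/- → run E
t=14: L0/L1/L2 = EF/DG/- → run E
t=15: L0/L1/L2 = EF/DG/- → run E
t=16: L0/L1/L2 = F/DGE/- → run F
t=17: L0/L1/L2 = F/DGE/- → run F
t=18: L0/L1/L2 = -/DGE/- → run D
t=19: L0/L1/L2 = -/DGE/- → run D
t=20: L0/L1/L2 = -/DGE/- → run D
t=21: L0/L1/L2 = -/GE/- → run G
t=22: L0/L1/L2 = -/GE/- → run G
t=23: L0/L1/L2 = -/E/- → run E
t=24: (idle)
t=25: (idle)
t=26: (idle)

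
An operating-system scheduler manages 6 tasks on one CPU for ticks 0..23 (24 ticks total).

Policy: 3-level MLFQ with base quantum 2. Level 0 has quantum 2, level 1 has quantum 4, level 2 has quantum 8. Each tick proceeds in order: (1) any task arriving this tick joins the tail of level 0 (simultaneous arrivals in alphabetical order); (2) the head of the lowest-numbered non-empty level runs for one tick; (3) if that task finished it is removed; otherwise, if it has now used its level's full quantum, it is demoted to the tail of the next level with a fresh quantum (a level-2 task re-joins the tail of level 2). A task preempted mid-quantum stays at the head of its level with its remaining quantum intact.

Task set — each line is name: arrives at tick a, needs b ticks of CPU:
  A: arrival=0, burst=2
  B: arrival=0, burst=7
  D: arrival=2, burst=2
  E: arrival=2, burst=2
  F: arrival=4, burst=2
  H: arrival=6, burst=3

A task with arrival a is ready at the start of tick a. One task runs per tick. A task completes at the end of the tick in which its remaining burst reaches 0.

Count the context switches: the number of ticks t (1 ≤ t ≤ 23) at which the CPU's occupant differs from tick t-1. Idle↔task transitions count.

context switches = 9

t=0: L0/L1/L2 = AB/-/- → run A
t=1: L0/L1/L2 = AB/-/- → run A
t=2: L0/L1/L2 = BDE/-/- → run B
t=3: L0/L1/L2 = BDE/-/- → run B
t=4: L0/L1/L2 = DEF/B/- → run D
t=5: L0/L1/L2 = DEF/B/- → run D
t=6: L0/L1/L2 = EFH/B/- → run E
t=7: L0/L1/L2 = EFH/B/- → run E
t=8: L0/L1/L2 = FH/B/- → run F
t=9: L0/L1/L2 = FH/B/- → run F
t=10: L0/L1/L2 = H/B/- → run H
t=11: L0/L1/L2 = H/B/- → run H
t=12: L0/L1/L2 = -/BH/- → run B
t=13: L0/L1/L2 = -/BH/- → run B
t=14: L0/L1/L2 = -/BH/- → run B
t=15: L0/L1/L2 = -/BH/- → run B
t=16: L0/L1/L2 = -/H/B → run H
t=17: L0/L1/L2 = -/-/B → run B
t=18: (idle)
t=19: (idle)
t=20: (idle)
t=21: (idle)
t=22: (idle)
t=23: (idle)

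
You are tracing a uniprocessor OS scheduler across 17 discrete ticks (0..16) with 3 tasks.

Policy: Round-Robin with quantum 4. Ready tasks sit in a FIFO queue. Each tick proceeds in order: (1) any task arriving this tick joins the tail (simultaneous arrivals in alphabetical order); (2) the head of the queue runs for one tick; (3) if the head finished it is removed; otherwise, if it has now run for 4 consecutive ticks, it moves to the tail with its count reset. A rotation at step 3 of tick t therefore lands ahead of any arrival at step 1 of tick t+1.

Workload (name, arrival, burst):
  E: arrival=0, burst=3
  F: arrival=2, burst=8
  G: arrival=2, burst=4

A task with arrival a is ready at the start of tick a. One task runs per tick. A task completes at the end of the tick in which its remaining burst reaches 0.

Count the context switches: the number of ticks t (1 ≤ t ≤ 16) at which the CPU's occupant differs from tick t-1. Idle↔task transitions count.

t=0: queue=[E] q_used=0 → run E
t=1: queue=[E] q_used=1 → run E
t=2: queue=[E,F,G] q_used=2 → run E
t=3: queue=[F,G] q_used=0 → run F
t=4: queue=[F,G] q_used=1 → run F
t=5: queue=[F,G] q_used=2 → run F
t=6: queue=[F,G] q_used=3 → run F
t=7: queue=[G,F] q_used=0 → run G
t=8: queue=[G,F] q_used=1 → run G
t=9: queue=[G,F] q_used=2 → run G
t=10: queue=[G,F] q_used=3 → run G
t=11: queue=[F] q_used=0 → run F
t=12: queue=[F] q_used=1 → run F
t=13: queue=[F] q_used=2 → run F
t=14: queue=[F] q_used=3 → run F
t=15: (idle)
t=16: (idle)

context switches = 4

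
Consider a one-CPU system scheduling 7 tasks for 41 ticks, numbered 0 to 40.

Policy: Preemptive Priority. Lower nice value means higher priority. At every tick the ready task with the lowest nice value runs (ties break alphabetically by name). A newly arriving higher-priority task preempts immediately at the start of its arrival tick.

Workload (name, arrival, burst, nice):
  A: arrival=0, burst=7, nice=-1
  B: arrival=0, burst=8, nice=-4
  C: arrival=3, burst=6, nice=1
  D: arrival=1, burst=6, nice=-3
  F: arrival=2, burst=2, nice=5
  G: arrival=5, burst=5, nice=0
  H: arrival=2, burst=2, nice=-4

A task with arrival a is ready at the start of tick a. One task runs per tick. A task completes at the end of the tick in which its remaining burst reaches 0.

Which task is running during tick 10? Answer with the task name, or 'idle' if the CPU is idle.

running at tick 10 = D

t=0: ready={A,B} → run B
t=1: ready={A,B,D} → run B
t=2: ready={A,B,D,F,H} → run B
t=3: ready={A,B,C,D,F,H} → run B
t=4: ready={A,B,C,D,F,H} → run B
t=5: ready={A,B,C,D,F,G,H} → run B
t=6: ready={A,B,C,D,F,G,H} → run B
t=7: ready={A,B,C,D,F,G,H} → run B
t=8: ready={A,C,D,F,G,H} → run H
t=9: ready={A,C,D,F,G,H} → run H
t=10: ready={A,C,D,F,G} → run D
t=11: ready={A,C,D,F,G} → run D
t=12: ready={A,C,D,F,G} → run D
t=13: ready={A,C,D,F,G} → run D
t=14: ready={A,C,D,F,G} → run D
t=15: ready={A,C,D,F,G} → run D
t=16: ready={A,C,F,G} → run A
t=17: ready={A,C,F,G} → run A
t=18: ready={A,C,F,G} → run A
t=19: ready={A,C,F,G} → run A
t=20: ready={A,C,F,G} → run A
t=21: ready={A,C,F,G} → run A
t=22: ready={A,C,F,G} → run A
t=23: ready={C,F,G} → run G
t=24: ready={C,F,G} → run G
t=25: ready={C,F,G} → run G
t=26: ready={C,F,G} → run G
t=27: ready={C,F,G} → run G
t=28: ready={C,F} → run C
t=29: ready={C,F} → run C
t=30: ready={C,F} → run C
t=31: ready={C,F} → run C
t=32: ready={C,F} → run C
t=33: ready={C,F} → run C
t=34: ready={F} → run F
t=35: ready={F} → run F
t=36: (idle)
t=37: (idle)
t=38: (idle)
t=39: (idle)
t=40: (idle)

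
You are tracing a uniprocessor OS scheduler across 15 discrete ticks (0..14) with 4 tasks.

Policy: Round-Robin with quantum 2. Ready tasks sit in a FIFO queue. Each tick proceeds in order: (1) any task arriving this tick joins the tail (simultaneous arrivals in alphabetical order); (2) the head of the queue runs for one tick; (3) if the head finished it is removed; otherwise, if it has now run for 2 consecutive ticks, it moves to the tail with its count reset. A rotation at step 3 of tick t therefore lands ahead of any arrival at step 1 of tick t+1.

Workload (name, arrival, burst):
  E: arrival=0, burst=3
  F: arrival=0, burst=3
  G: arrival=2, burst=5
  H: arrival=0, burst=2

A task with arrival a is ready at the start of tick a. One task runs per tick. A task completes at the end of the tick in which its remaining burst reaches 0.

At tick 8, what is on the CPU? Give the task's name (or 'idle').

t=0: queue=[E,F,H] q_used=0 → run E
t=1: queue=[E,F,H] q_used=1 → run E
t=2: queue=[F,H,E,G] q_used=0 → run F
t=3: queue=[F,H,E,G] q_used=1 → run F
t=4: queue=[H,E,G,F] q_used=0 → run H
t=5: queue=[H,E,G,F] q_used=1 → run H
t=6: queue=[E,G,F] q_used=0 → run E
t=7: queue=[G,F] q_used=0 → run G
t=8: queue=[G,F] q_used=1 → run G
t=9: queue=[F,G] q_used=0 → run F
t=10: queue=[G] q_used=0 → run G
t=11: queue=[G] q_used=1 → run G
t=12: queue=[G] q_used=0 → run G
t=13: (idle)
t=14: (idle)

running at tick 8 = G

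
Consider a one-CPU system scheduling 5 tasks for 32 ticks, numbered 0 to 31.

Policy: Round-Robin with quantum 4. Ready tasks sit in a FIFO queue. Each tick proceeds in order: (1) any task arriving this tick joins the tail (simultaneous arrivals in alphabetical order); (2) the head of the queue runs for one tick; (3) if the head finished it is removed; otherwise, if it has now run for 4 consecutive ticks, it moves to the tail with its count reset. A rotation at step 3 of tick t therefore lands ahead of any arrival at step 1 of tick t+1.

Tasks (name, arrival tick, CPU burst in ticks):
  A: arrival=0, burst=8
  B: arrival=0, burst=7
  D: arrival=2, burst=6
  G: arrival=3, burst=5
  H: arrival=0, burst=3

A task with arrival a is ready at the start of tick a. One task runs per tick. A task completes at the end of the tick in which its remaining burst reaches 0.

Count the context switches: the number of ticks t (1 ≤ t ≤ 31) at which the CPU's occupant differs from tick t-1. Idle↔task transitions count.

t=0: queue=[A,B,H] q_used=0 → run A
t=1: queue=[A,B,H] q_used=1 → run A
t=2: queue=[A,B,H,D] q_used=2 → run A
t=3: queue=[A,B,H,D,G] q_used=3 → run A
t=4: queue=[B,H,D,G,A] q_used=0 → run B
t=5: queue=[B,H,D,G,A] q_used=1 → run B
t=6: queue=[B,H,D,G,A] q_used=2 → run B
t=7: queue=[B,H,D,G,A] q_used=3 → run B
t=8: queue=[H,D,G,A,B] q_used=0 → run H
t=9: queue=[H,D,G,A,B] q_used=1 → run H
t=10: queue=[H,D,G,A,B] q_used=2 → run H
t=11: queue=[D,G,A,B] q_used=0 → run D
t=12: queue=[D,G,A,B] q_used=1 → run D
t=13: queue=[D,G,A,B] q_used=2 → run D
t=14: queue=[D,G,A,B] q_used=3 → run D
t=15: queue=[G,A,B,D] q_used=0 → run G
t=16: queue=[G,A,B,D] q_used=1 → run G
t=17: queue=[G,A,B,D] q_used=2 → run G
t=18: queue=[G,A,B,D] q_used=3 → run G
t=19: queue=[A,B,D,G] q_used=0 → run A
t=20: queue=[A,B,D,G] q_used=1 → run A
t=21: queue=[A,B,D,G] q_used=2 → run A
t=22: queue=[A,B,D,G] q_used=3 → run A
t=23: queue=[B,D,G] q_used=0 → run B
t=24: queue=[B,D,G] q_used=1 → run B
t=25: queue=[B,D,G] q_used=2 → run B
t=26: queue=[D,G] q_used=0 → run D
t=27: queue=[D,G] q_used=1 → run D
t=28: queue=[G] q_used=0 → run G
t=29: (idle)
t=30: (idle)
t=31: (idle)

context switches = 9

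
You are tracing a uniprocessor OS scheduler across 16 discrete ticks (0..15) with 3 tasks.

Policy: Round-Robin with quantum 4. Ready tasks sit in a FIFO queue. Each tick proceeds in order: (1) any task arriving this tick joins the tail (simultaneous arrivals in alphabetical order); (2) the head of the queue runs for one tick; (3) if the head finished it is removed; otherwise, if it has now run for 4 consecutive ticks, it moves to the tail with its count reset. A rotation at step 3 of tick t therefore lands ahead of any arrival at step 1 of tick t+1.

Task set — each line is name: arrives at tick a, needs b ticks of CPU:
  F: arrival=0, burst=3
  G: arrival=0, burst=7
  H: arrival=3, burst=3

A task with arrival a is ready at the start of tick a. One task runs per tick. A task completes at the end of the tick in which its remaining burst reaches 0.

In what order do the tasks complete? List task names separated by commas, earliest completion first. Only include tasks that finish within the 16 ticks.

completion order = F, H, G

t=0: queue=[F,G] q_used=0 → run F
t=1: queue=[F,G] q_used=1 → run F
t=2: queue=[F,G] q_used=2 → run F
t=3: queue=[G,H] q_used=0 → run G
t=4: queue=[G,H] q_used=1 → run G
t=5: queue=[G,H] q_used=2 → run G
t=6: queue=[G,H] q_used=3 → run G
t=7: queue=[H,G] q_used=0 → run H
t=8: queue=[H,G] q_used=1 → run H
t=9: queue=[H,G] q_used=2 → run H
t=10: queue=[G] q_used=0 → run G
t=11: queue=[G] q_used=1 → run G
t=12: queue=[G] q_used=2 → run G
t=13: (idle)
t=14: (idle)
t=15: (idle)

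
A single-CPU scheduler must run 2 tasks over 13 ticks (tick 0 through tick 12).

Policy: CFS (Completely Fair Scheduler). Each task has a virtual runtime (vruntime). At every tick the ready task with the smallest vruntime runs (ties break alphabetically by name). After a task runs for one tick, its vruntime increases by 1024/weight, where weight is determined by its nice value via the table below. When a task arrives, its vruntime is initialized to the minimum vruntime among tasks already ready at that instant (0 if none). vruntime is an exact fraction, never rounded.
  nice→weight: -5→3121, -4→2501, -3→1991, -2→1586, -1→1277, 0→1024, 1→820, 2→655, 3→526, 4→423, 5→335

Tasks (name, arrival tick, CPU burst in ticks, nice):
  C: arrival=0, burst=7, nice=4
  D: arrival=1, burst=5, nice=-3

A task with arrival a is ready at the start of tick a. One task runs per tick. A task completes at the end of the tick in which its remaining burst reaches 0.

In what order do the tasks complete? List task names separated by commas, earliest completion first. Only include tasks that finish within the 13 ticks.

t=0: vr[C=0] → run C
t=1: vr[C=1024/423 D=1024/423] → run C
t=2: vr[C=2048/423 D=1024/423] → run D
t=3: vr[C=2048/423 D=2471936/842193] → run D
t=4: vr[C=2048/423 D=2905088/842193] → run D
t=5: vr[C=2048/423 D=3338240/842193] → run D
t=6: vr[C=2048/423 D=3771392/842193] → run D
t=7: vr[C=2048/423] → run C
t=8: vr[C=1024/141] → run C
t=9: vr[C=4096/423] → run C
t=10: vr[C=5120/423] → run C
t=11: vr[C=2048/141] → run C
t=12: (idle)

completion order = D, C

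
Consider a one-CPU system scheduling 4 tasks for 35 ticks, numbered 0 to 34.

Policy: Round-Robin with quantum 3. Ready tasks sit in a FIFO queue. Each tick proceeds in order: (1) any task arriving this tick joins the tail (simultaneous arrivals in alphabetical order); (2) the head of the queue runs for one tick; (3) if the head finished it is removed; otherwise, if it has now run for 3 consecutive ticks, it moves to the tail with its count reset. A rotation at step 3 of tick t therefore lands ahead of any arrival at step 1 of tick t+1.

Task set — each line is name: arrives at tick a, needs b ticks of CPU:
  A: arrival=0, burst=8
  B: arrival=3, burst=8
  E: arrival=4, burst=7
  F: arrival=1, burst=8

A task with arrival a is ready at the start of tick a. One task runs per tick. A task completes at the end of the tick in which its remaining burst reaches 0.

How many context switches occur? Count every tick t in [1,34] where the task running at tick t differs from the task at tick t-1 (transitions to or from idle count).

t=0: queue=[A] q_used=0 → run A
t=1: queue=[A,F] q_used=1 → run A
t=2: queue=[A,F] q_used=2 → run A
t=3: queue=[F,A,B] q_used=0 → run F
t=4: queue=[F,A,B,E] q_used=1 → run F
t=5: queue=[F,A,B,E] q_used=2 → run F
t=6: queue=[A,B,E,F] q_used=0 → run A
t=7: queue=[A,B,E,F] q_used=1 → run A
t=8: queue=[A,B,E,F] q_used=2 → run A
t=9: queue=[B,E,F,A] q_used=0 → run B
t=10: queue=[B,E,F,A] q_used=1 → run B
t=11: queue=[B,E,F,A] q_used=2 → run B
t=12: queue=[E,F,A,B] q_used=0 → run E
t=13: queue=[E,F,A,B] q_used=1 → run E
t=14: queue=[E,F,A,B] q_used=2 → run E
t=15: queue=[F,A,B,E] q_used=0 → run F
t=16: queue=[F,A,B,E] q_used=1 → run F
t=17: queue=[F,A,B,E] q_used=2 → run F
t=18: queue=[A,B,E,F] q_used=0 → run A
t=19: queue=[A,B,E,F] q_used=1 → run A
t=20: queue=[B,E,F] q_used=0 → run B
t=21: queue=[B,E,F] q_used=1 → run B
t=22: queue=[B,E,F] q_used=2 → run B
t=23: queue=[E,F,B] q_used=0 → run E
t=24: queue=[E,F,B] q_used=1 → run E
t=25: queue=[E,F,B] q_used=2 → run E
t=26: queue=[F,B,E] q_used=0 → run F
t=27: queue=[F,B,E] q_used=1 → run F
t=28: queue=[B,E] q_used=0 → run B
t=29: queue=[B,E] q_used=1 → run B
t=30: queue=[E] q_used=0 → run E
t=31: (idle)
t=32: (idle)
t=33: (idle)
t=34: (idle)

context switches = 12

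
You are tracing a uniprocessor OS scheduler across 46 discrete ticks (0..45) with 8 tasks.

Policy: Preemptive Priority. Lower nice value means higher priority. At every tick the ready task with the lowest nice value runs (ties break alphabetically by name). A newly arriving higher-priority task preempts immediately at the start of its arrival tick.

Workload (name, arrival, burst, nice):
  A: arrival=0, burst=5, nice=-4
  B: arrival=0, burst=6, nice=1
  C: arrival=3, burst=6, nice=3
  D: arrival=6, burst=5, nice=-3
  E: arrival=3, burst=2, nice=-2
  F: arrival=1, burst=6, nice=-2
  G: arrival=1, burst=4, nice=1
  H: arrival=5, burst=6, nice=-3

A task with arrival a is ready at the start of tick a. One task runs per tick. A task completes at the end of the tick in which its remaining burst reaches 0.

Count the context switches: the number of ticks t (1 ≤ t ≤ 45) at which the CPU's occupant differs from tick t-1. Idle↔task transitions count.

context switches = 9

t=0: ready={A,B} → run A
t=1: ready={A,B,F,G} → run A
t=2: ready={A,B,F,G} → run A
t=3: ready={A,B,C,E,F,G} → run A
t=4: ready={A,B,C,E,F,G} → run A
t=5: ready={B,C,E,F,G,H} → run H
t=6: ready={B,C,D,E,F,G,H} → run D
t=7: ready={B,C,D,E,F,G,H} → run D
t=8: ready={B,C,D,E,F,G,H} → run D
t=9: ready={B,C,D,E,F,G,H} → run D
t=10: ready={B,C,D,E,F,G,H} → run D
t=11: ready={B,C,E,F,G,H} → run H
t=12: ready={B,C,E,F,G,H} → run H
t=13: ready={B,C,E,F,G,H} → run H
t=14: ready={B,C,E,F,G,H} → run H
t=15: ready={B,C,E,F,G,H} → run H
t=16: ready={B,C,E,F,G} → run E
t=17: ready={B,C,E,F,G} → run E
t=18: ready={B,C,F,G} → run F
t=19: ready={B,C,F,G} → run F
t=20: ready={B,C,F,G} → run F
t=21: ready={B,C,F,G} → run F
t=22: ready={B,C,F,G} → run F
t=23: ready={B,C,F,G} → run F
t=24: ready={B,C,G} → run B
t=25: ready={B,C,G} → run B
t=26: ready={B,C,G} → run B
t=27: ready={B,C,G} → run B
t=28: ready={B,C,G} → run B
t=29: ready={B,C,G} → run B
t=30: ready={C,G} → run G
t=31: ready={C,G} → run G
t=32: ready={C,G} → run G
t=33: ready={C,G} → run G
t=34: ready={C} → run C
t=35: ready={C} → run C
t=36: ready={C} → run C
t=37: ready={C} → run C
t=38: ready={C} → run C
t=39: ready={C} → run C
t=40: (idle)
t=41: (idle)
t=42: (idle)
t=43: (idle)
t=44: (idle)
t=45: (idle)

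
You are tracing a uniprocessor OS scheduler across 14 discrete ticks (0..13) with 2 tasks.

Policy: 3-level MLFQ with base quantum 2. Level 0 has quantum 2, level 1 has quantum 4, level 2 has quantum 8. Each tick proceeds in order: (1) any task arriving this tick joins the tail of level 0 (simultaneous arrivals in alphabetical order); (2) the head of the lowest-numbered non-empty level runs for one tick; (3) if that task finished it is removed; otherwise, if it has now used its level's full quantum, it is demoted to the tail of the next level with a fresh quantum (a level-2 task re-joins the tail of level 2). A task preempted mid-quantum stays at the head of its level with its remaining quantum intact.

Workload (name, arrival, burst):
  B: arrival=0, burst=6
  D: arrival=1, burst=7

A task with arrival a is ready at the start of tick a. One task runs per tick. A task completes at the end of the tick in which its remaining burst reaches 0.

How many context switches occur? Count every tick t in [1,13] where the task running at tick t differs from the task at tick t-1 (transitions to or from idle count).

context switches = 4

t=0: L0/L1/L2 = B/-/- → run B
t=1: L0/L1/L2 = BD/-/- → run B
t=2: L0/L1/L2 = D/B/- → run D
t=3: L0/L1/L2 = D/B/- → run D
t=4: L0/L1/L2 = -/BD/- → run B
t=5: L0/L1/L2 = -/BD/- → run B
t=6: L0/L1/L2 = -/BD/- → run B
t=7: L0/L1/L2 = -/BD/- → run B
t=8: L0/L1/L2 = -/D/- → run D
t=9: L0/L1/L2 = -/D/- → run D
t=10: L0/L1/L2 = -/D/- → run D
t=11: L0/L1/L2 = -/D/- → run D
t=12: L0/L1/L2 = -/-/D → run D
t=13: (idle)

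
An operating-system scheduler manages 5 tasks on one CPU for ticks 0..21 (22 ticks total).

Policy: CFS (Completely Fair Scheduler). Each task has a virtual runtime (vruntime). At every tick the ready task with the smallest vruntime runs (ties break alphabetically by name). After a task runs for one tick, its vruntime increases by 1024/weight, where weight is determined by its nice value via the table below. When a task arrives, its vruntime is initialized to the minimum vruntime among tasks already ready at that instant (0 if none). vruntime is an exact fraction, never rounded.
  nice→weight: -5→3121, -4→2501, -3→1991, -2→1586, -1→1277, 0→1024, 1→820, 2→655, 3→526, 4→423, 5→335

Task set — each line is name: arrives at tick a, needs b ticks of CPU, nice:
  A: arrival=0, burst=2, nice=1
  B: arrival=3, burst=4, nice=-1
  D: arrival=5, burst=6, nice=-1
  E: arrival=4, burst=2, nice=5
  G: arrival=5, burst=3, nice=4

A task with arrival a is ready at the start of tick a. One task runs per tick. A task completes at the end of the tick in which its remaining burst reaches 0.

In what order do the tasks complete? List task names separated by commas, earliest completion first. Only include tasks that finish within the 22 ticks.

completion order = A, B, E, D, G

t=0: vr[A=0] → run A
t=1: vr[A=256/205] → run A
t=2: (idle)
t=3: vr[B=0] → run B
t=4: vr[B=1024/1277 E=1024/1277] → run B
t=5: vr[B=2048/1277 D=1024/1277 E=1024/1277 G=1024/1277] → run D
t=6: vr[B=2048/1277 D=2048/1277 E=1024/1277 G=1024/1277] → run E
t=7: vr[B=2048/1277 D=2048/1277 E=1650688/427795 G=1024/1277] → run G
t=8: vr[B=2048/1277 D=2048/1277 E=1650688/427795 G=1740800/540171] → run B
t=9: vr[B=3072/1277 D=2048/1277 E=1650688/427795 G=1740800/540171] → run D
t=10: vr[B=3072/1277 D=3072/1277 E=1650688/427795 G=1740800/540171] → run B
t=11: vr[D=3072/1277 E=1650688/427795 G=1740800/540171] → run D
t=12: vr[D=4096/1277 E=1650688/427795 G=1740800/540171] → run D
t=13: vr[D=5120/1277 E=1650688/427795 G=1740800/540171] → run G
t=14: vr[D=5120/1277 E=1650688/427795 G=3048448/540171] → run E
t=15: vr[D=5120/1277 G=3048448/540171] → run D
t=16: vr[D=6144/1277 G=3048448/540171] → run D
t=17: vr[G=3048448/540171] → run G
t=18: (idle)
t=19: (idle)
t=20: (idle)
t=21: (idle)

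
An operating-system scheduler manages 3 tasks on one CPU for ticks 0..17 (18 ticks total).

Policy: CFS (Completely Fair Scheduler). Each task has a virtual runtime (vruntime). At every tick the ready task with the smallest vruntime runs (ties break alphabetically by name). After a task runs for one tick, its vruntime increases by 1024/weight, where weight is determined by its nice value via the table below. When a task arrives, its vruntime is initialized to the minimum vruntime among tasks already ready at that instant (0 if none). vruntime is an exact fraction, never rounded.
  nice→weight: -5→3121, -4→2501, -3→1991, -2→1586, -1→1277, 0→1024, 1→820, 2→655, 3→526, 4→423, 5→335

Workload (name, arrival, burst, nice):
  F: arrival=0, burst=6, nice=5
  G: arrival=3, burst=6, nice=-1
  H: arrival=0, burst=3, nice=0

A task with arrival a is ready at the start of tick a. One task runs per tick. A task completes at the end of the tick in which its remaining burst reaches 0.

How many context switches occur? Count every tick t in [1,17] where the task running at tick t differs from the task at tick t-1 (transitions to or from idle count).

context switches = 8

t=0: vr[F=0 H=0] → run F
t=1: vr[F=1024/335 H=0] → run H
t=2: vr[F=1024/335 H=1] → run H
t=3: vr[F=1024/335 G=2 H=2] → run G
t=4: vr[F=1024/335 G=3578/1277 H=2] → run H
t=5: vr[F=1024/335 G=3578/1277] → run G
t=6: vr[F=1024/335 G=4602/1277] → run F
t=7: vr[F=2048/335 G=4602/1277] → run G
t=8: vr[F=2048/335 G=5626/1277] → run G
t=9: vr[F=2048/335 G=6650/1277] → run G
t=10: vr[F=2048/335 G=7674/1277] → run G
t=11: vr[F=2048/335] → run F
t=12: vr[F=3072/335] → run F
t=13: vr[F=4096/335] → run F
t=14: vr[F=1024/67] → run F
t=15: (idle)
t=16: (idle)
t=17: (idle)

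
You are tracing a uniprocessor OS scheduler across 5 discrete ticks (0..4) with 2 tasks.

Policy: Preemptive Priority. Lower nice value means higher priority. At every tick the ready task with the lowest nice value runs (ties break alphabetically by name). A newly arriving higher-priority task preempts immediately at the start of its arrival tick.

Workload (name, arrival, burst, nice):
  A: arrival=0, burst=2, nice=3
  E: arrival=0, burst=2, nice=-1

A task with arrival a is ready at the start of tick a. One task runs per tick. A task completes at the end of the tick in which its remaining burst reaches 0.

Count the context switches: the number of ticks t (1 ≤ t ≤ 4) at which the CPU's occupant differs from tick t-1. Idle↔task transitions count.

t=0: ready={A,E} → run E
t=1: ready={A,E} → run E
t=2: ready={A} → run A
t=3: ready={A} → run A
t=4: (idle)

context switches = 2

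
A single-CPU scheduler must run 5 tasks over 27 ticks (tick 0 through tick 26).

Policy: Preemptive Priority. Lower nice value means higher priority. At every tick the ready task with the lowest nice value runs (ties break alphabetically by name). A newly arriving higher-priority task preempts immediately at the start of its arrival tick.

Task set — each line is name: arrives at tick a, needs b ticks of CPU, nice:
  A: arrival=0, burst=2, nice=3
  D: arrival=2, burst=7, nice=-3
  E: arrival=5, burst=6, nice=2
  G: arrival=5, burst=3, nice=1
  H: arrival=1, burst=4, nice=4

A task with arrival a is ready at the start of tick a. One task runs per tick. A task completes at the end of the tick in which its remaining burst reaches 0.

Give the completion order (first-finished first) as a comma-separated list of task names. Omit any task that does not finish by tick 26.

completion order = A, D, G, E, H

t=0: ready={A} → run A
t=1: ready={A,H} → run A
t=2: ready={D,H} → run D
t=3: ready={D,H} → run D
t=4: ready={D,H} → run D
t=5: ready={D,E,G,H} → run D
t=6: ready={D,E,G,H} → run D
t=7: ready={D,E,G,H} → run D
t=8: ready={D,E,G,H} → run D
t=9: ready={E,G,H} → run G
t=10: ready={E,G,H} → run G
t=11: ready={E,G,H} → run G
t=12: ready={E,H} → run E
t=13: ready={E,H} → run E
t=14: ready={E,H} → run E
t=15: ready={E,H} → run E
t=16: ready={E,H} → run E
t=17: ready={E,H} → run E
t=18: ready={H} → run H
t=19: ready={H} → run H
t=20: ready={H} → run H
t=21: ready={H} → run H
t=22: (idle)
t=23: (idle)
t=24: (idle)
t=25: (idle)
t=26: (idle)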